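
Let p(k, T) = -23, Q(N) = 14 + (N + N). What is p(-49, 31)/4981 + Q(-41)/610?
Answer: -176369/1519205 ≈ -0.11609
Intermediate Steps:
Q(N) = 14 + 2*N
p(-49, 31)/4981 + Q(-41)/610 = -23/4981 + (14 + 2*(-41))/610 = -23*1/4981 + (14 - 82)*(1/610) = -23/4981 - 68*1/610 = -23/4981 - 34/305 = -176369/1519205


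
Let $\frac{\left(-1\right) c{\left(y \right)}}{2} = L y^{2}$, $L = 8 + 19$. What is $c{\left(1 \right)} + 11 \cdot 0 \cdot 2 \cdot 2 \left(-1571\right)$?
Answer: $-54$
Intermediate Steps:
$L = 27$
$c{\left(y \right)} = - 54 y^{2}$ ($c{\left(y \right)} = - 2 \cdot 27 y^{2} = - 54 y^{2}$)
$c{\left(1 \right)} + 11 \cdot 0 \cdot 2 \cdot 2 \left(-1571\right) = - 54 \cdot 1^{2} + 11 \cdot 0 \cdot 2 \cdot 2 \left(-1571\right) = \left(-54\right) 1 + 0 \cdot 4 \left(-1571\right) = -54 + 0 \left(-1571\right) = -54 + 0 = -54$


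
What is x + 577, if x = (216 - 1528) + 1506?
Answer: 771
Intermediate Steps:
x = 194 (x = -1312 + 1506 = 194)
x + 577 = 194 + 577 = 771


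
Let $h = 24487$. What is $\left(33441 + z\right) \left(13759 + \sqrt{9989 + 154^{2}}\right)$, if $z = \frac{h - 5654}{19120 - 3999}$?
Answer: $\frac{6957653789246}{15121} + \frac{1517040582 \sqrt{3745}}{15121} \approx 4.6627 \cdot 10^{8}$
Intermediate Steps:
$z = \frac{18833}{15121}$ ($z = \frac{24487 - 5654}{19120 - 3999} = \frac{18833}{15121} \approx 1.2455$)
$\left(33441 + z\right) \left(13759 + \sqrt{9989 + 154^{2}}\right) = \left(33441 + \frac{18833}{15121}\right) \left(13759 + \sqrt{9989 + 154^{2}}\right) = \frac{505680194 \left(13759 + \sqrt{9989 + 23716}\right)}{15121} = \frac{505680194 \left(13759 + \sqrt{33705}\right)}{15121} = \frac{505680194 \left(13759 + 3 \sqrt{3745}\right)}{15121} = \frac{6957653789246}{15121} + \frac{1517040582 \sqrt{3745}}{15121}$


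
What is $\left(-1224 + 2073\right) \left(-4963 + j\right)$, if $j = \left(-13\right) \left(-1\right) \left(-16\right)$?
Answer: $-4390179$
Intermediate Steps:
$j = -208$ ($j = 13 \left(-16\right) = -208$)
$\left(-1224 + 2073\right) \left(-4963 + j\right) = \left(-1224 + 2073\right) \left(-4963 - 208\right) = 849 \left(-5171\right) = -4390179$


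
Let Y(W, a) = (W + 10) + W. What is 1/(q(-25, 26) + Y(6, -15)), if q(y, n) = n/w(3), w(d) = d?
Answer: 3/92 ≈ 0.032609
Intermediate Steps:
Y(W, a) = 10 + 2*W (Y(W, a) = (10 + W) + W = 10 + 2*W)
q(y, n) = n/3
1/(q(-25, 26) + Y(6, -15)) = 1/((1/3)*26 + (10 + 2*6)) = 1/(26/3 + (10 + 12)) = 1/(26/3 + 22) = 1/(92/3) = 3/92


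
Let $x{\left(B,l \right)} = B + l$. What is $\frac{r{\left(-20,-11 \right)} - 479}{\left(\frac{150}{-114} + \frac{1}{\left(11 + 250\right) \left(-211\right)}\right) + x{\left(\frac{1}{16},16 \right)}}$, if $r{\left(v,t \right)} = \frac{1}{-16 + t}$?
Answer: $- \frac{24059516384}{740648967} \approx -32.484$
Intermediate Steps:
$\frac{r{\left(-20,-11 \right)} - 479}{\left(\frac{150}{-114} + \frac{1}{\left(11 + 250\right) \left(-211\right)}\right) + x{\left(\frac{1}{16},16 \right)}} = \frac{\frac{1}{-16 - 11} - 479}{\left(\frac{150}{-114} + \frac{1}{\left(11 + 250\right) \left(-211\right)}\right) + \left(\frac{1}{16} + 16\right)} = \frac{\frac{1}{-27} - 479}{\left(150 \left(- \frac{1}{114}\right) + \frac{1}{261} \left(- \frac{1}{211}\right)\right) + \left(\frac{1}{16} + 16\right)} = \frac{- \frac{1}{27} - 479}{\left(- \frac{25}{19} + \frac{1}{261} \left(- \frac{1}{211}\right)\right) + \frac{257}{16}} = - \frac{12934}{27 \left(\left(- \frac{25}{19} - \frac{1}{55071}\right) + \frac{257}{16}\right)} = - \frac{12934}{27 \left(- \frac{1376794}{1046349} + \frac{257}{16}\right)} = - \frac{12934}{27 \cdot \frac{246882989}{16741584}} = \left(- \frac{12934}{27}\right) \frac{16741584}{246882989} = - \frac{24059516384}{740648967}$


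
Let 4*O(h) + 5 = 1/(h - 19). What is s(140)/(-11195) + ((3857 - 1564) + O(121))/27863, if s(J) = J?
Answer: 1775236453/25453184856 ≈ 0.069745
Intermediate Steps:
O(h) = -5/4 + 1/(4*(-19 + h)) (O(h) = -5/4 + 1/(4*(h - 19)) = -5/4 + 1/(4*(-19 + h)))
s(140)/(-11195) + ((3857 - 1564) + O(121))/27863 = 140/(-11195) + ((3857 - 1564) + (96 - 5*121)/(4*(-19 + 121)))/27863 = 140*(-1/11195) + (2293 + (¼)*(96 - 605)/102)*(1/27863) = -28/2239 + (2293 + (¼)*(1/102)*(-509))*(1/27863) = -28/2239 + (2293 - 509/408)*(1/27863) = -28/2239 + (935035/408)*(1/27863) = -28/2239 + 935035/11368104 = 1775236453/25453184856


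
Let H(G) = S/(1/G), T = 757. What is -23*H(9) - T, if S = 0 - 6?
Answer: 485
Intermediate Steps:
S = -6
H(G) = -6*G
-23*H(9) - T = -(-138)*9 - 1*757 = -23*(-54) - 757 = 1242 - 757 = 485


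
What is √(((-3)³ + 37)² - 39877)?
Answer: I*√39777 ≈ 199.44*I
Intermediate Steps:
√(((-3)³ + 37)² - 39877) = √((-27 + 37)² - 39877) = √(10² - 39877) = √(100 - 39877) = √(-39777) = I*√39777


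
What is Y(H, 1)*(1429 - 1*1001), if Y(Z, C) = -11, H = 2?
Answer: -4708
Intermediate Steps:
Y(H, 1)*(1429 - 1*1001) = -11*(1429 - 1*1001) = -11*(1429 - 1001) = -11*428 = -4708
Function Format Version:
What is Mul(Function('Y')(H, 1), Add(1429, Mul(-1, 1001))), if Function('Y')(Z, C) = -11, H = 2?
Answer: -4708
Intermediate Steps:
Mul(Function('Y')(H, 1), Add(1429, Mul(-1, 1001))) = Mul(-11, Add(1429, Mul(-1, 1001))) = Mul(-11, Add(1429, -1001)) = Mul(-11, 428) = -4708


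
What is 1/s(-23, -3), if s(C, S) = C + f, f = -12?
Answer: -1/35 ≈ -0.028571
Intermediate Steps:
s(C, S) = -12 + C (s(C, S) = C - 12 = -12 + C)
1/s(-23, -3) = 1/(-12 - 23) = 1/(-35) = -1/35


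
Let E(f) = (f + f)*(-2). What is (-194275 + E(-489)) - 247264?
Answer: -439583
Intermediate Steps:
E(f) = -4*f (E(f) = (2*f)*(-2) = -4*f)
(-194275 + E(-489)) - 247264 = (-194275 - 4*(-489)) - 247264 = (-194275 + 1956) - 247264 = -192319 - 247264 = -439583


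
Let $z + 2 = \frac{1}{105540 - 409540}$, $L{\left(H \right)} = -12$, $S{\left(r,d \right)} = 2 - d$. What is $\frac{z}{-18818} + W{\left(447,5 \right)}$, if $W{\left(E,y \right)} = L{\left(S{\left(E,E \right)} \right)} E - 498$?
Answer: $- \frac{33534578655999}{5720672000} \approx -5862.0$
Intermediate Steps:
$z = - \frac{608001}{304000}$ ($z = -2 + \frac{1}{105540 - 409540} = -2 + \frac{1}{-304000} = -2 - \frac{1}{304000} = - \frac{608001}{304000} \approx -2.0$)
$W{\left(E,y \right)} = -498 - 12 E$ ($W{\left(E,y \right)} = - 12 E - 498 = -498 - 12 E$)
$\frac{z}{-18818} + W{\left(447,5 \right)} = - \frac{608001}{304000 \left(-18818\right)} - 5862 = \left(- \frac{608001}{304000}\right) \left(- \frac{1}{18818}\right) - 5862 = \frac{608001}{5720672000} - 5862 = - \frac{33534578655999}{5720672000}$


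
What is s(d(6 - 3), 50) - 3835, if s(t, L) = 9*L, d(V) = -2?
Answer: -3385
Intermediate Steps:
s(d(6 - 3), 50) - 3835 = 9*50 - 3835 = 450 - 3835 = -3385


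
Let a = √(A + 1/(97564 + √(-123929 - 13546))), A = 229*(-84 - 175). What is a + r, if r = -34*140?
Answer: -4760 + √3*√(-(1928872801 + 296555*I*√611)/(97564 + 15*I*√611)) ≈ -4760.0 - 243.54*I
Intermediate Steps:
A = -59311 (A = 229*(-259) = -59311)
r = -4760
a = √(-59311 + 1/(97564 + 15*I*√611)) (a = √(-59311 + 1/(97564 + √(-123929 - 13546))) = √(-59311 + 1/(97564 + √(-137475))) = √(-59311 + 1/(97564 + 15*I*√611)) ≈ 0.e-10 - 243.54*I)
a + r = √3*√((-1928872801 - 296555*I*√611)/(97564 + 15*I*√611)) - 4760 = -4760 + √3*√((-1928872801 - 296555*I*√611)/(97564 + 15*I*√611))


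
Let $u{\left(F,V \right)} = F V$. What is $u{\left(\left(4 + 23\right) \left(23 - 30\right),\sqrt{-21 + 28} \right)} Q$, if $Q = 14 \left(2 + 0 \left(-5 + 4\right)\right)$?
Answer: $- 5292 \sqrt{7} \approx -14001.0$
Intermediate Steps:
$Q = 28$ ($Q = 14 \left(2 + 0 \left(-1\right)\right) = 14 \left(2 + 0\right) = 14 \cdot 2 = 28$)
$u{\left(\left(4 + 23\right) \left(23 - 30\right),\sqrt{-21 + 28} \right)} Q = \left(4 + 23\right) \left(23 - 30\right) \sqrt{-21 + 28} \cdot 28 = 27 \left(-7\right) \sqrt{7} \cdot 28 = - 189 \sqrt{7} \cdot 28 = - 5292 \sqrt{7}$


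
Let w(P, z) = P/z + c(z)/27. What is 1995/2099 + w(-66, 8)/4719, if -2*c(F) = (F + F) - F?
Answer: 1014851947/1069759548 ≈ 0.94867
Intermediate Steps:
c(F) = -F/2 (c(F) = -((F + F) - F)/2 = -(2*F - F)/2 = -F/2)
w(P, z) = -z/54 + P/z (w(P, z) = P/z - z/2/27 = P/z - z/2*(1/27) = P/z - z/54 = -z/54 + P/z)
1995/2099 + w(-66, 8)/4719 = 1995/2099 + (-1/54*8 - 66/8)/4719 = 1995*(1/2099) + (-4/27 - 66*⅛)*(1/4719) = 1995/2099 + (-4/27 - 33/4)*(1/4719) = 1995/2099 - 907/108*1/4719 = 1995/2099 - 907/509652 = 1014851947/1069759548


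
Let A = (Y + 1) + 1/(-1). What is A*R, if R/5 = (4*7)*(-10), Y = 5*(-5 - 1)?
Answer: 42000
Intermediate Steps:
Y = -30 (Y = 5*(-6) = -30)
R = -1400 (R = 5*((4*7)*(-10)) = 5*(28*(-10)) = 5*(-280) = -1400)
A = -30 (A = (-30 + 1) + 1/(-1) = -29 - 1 = -30)
A*R = -30*(-1400) = 42000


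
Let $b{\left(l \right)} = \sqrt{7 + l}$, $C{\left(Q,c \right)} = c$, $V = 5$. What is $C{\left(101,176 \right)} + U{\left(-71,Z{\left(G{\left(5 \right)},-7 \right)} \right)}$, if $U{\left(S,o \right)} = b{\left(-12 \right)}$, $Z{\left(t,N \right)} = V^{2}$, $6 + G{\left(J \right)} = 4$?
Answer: $176 + i \sqrt{5} \approx 176.0 + 2.2361 i$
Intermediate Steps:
$G{\left(J \right)} = -2$ ($G{\left(J \right)} = -6 + 4 = -2$)
$Z{\left(t,N \right)} = 25$ ($Z{\left(t,N \right)} = 5^{2} = 25$)
$U{\left(S,o \right)} = i \sqrt{5}$ ($U{\left(S,o \right)} = \sqrt{7 - 12} = \sqrt{-5} = i \sqrt{5}$)
$C{\left(101,176 \right)} + U{\left(-71,Z{\left(G{\left(5 \right)},-7 \right)} \right)} = 176 + i \sqrt{5}$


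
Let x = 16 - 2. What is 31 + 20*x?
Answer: 311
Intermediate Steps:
x = 14
31 + 20*x = 31 + 20*14 = 31 + 280 = 311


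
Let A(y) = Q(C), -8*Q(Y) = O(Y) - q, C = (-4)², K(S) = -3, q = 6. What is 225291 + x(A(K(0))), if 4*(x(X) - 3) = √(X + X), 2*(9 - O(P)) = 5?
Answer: 225294 + I*√2/16 ≈ 2.2529e+5 + 0.088388*I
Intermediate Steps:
O(P) = 13/2 (O(P) = 9 - ½*5 = 9 - 5/2 = 13/2)
C = 16
Q(Y) = -1/16 (Q(Y) = -(13/2 - 1*6)/8 = -(13/2 - 6)/8 = -⅛*½ = -1/16)
A(y) = -1/16
x(X) = 3 + √2*√X/4 (x(X) = 3 + √(X + X)/4 = 3 + √(2*X)/4 = 3 + (√2*√X)/4 = 3 + √2*√X/4)
225291 + x(A(K(0))) = 225291 + (3 + √2*√(-1/16)/4) = 225291 + (3 + √2*(I/4)/4) = 225291 + (3 + I*√2/16) = 225294 + I*√2/16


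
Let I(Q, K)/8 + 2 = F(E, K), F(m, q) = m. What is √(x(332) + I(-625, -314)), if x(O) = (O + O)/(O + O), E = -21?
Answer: I*√183 ≈ 13.528*I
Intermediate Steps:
I(Q, K) = -184 (I(Q, K) = -16 + 8*(-21) = -16 - 168 = -184)
x(O) = 1 (x(O) = (2*O)/((2*O)) = (2*O)*(1/(2*O)) = 1)
√(x(332) + I(-625, -314)) = √(1 - 184) = √(-183) = I*√183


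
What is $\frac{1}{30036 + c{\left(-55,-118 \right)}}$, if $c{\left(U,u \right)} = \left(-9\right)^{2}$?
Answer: $\frac{1}{30117} \approx 3.3204 \cdot 10^{-5}$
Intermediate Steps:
$c{\left(U,u \right)} = 81$
$\frac{1}{30036 + c{\left(-55,-118 \right)}} = \frac{1}{30036 + 81} = \frac{1}{30117}$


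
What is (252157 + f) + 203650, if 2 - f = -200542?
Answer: 656351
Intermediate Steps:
f = 200544 (f = 2 - 1*(-200542) = 2 + 200542 = 200544)
(252157 + f) + 203650 = (252157 + 200544) + 203650 = 452701 + 203650 = 656351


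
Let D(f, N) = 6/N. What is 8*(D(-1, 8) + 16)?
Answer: 134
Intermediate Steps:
8*(D(-1, 8) + 16) = 8*(6/8 + 16) = 8*(6*(⅛) + 16) = 8*(¾ + 16) = 8*(67/4) = 134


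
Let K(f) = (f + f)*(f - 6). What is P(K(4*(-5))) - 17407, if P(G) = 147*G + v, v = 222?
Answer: 135695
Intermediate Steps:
K(f) = 2*f*(-6 + f) (K(f) = (2*f)*(-6 + f) = 2*f*(-6 + f))
P(G) = 222 + 147*G (P(G) = 147*G + 222 = 222 + 147*G)
P(K(4*(-5))) - 17407 = (222 + 147*(2*(4*(-5))*(-6 + 4*(-5)))) - 17407 = (222 + 147*(2*(-20)*(-6 - 20))) - 17407 = (222 + 147*(2*(-20)*(-26))) - 17407 = (222 + 147*1040) - 17407 = (222 + 152880) - 17407 = 153102 - 17407 = 135695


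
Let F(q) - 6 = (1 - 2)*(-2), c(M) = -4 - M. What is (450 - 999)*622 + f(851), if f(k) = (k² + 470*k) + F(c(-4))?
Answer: 782701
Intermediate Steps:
F(q) = 8 (F(q) = 6 + (1 - 2)*(-2) = 6 - 1*(-2) = 6 + 2 = 8)
f(k) = 8 + k² + 470*k (f(k) = (k² + 470*k) + 8 = 8 + k² + 470*k)
(450 - 999)*622 + f(851) = (450 - 999)*622 + (8 + 851² + 470*851) = -549*622 + (8 + 724201 + 399970) = -341478 + 1124179 = 782701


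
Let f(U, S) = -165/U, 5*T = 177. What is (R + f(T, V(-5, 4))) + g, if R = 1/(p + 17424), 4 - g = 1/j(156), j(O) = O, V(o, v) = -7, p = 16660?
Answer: -26171101/39213642 ≈ -0.66740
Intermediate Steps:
T = 177/5 (T = (⅕)*177 = 177/5 ≈ 35.400)
g = 623/156 (g = 4 - 1/156 = 623/156 ≈ 3.9936)
R = 1/34084 (R = 1/(16660 + 17424) = 1/34084 ≈ 2.9339e-5)
(R + f(T, V(-5, 4))) + g = (1/34084 - 165/177/5) + 623/156 = (1/34084 - 165*5/177) + 623/156 = (1/34084 - 275/59) + 623/156 = -9373041/2010956 + 623/156 = -26171101/39213642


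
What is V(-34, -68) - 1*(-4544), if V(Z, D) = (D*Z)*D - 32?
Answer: -152704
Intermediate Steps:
V(Z, D) = -32 + Z*D² (V(Z, D) = Z*D² - 32 = -32 + Z*D²)
V(-34, -68) - 1*(-4544) = (-32 - 34*(-68)²) - 1*(-4544) = (-32 - 34*4624) + 4544 = (-32 - 157216) + 4544 = -157248 + 4544 = -152704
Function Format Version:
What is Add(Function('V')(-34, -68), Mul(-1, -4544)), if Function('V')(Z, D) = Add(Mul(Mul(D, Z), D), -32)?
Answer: -152704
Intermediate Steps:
Function('V')(Z, D) = Add(-32, Mul(Z, Pow(D, 2))) (Function('V')(Z, D) = Add(Mul(Z, Pow(D, 2)), -32) = Add(-32, Mul(Z, Pow(D, 2))))
Add(Function('V')(-34, -68), Mul(-1, -4544)) = Add(Add(-32, Mul(-34, Pow(-68, 2))), Mul(-1, -4544)) = Add(Add(-32, Mul(-34, 4624)), 4544) = Add(Add(-32, -157216), 4544) = Add(-157248, 4544) = -152704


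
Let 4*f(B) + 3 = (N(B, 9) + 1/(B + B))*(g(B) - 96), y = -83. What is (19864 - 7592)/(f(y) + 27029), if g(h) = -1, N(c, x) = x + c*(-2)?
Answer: 8148608/15129005 ≈ 0.53861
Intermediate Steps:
N(c, x) = x - 2*c
f(B) = -219 - 97/(8*B) + 97*B/2 (f(B) = -3/4 + (((9 - 2*B) + 1/(B + B))*(-1 - 96))/4 = -3/4 + (((9 - 2*B) + 1/(2*B))*(-97))/4 = -3/4 + ((9 + 1/(2*B) - 2*B)*(-97))/4 = -3/4 + (-873 + 194*B - 97/(2*B))/4 = -3/4 + (-873/4 - 97/(8*B) + 97*B/2) = -219 - 97/(8*B) + 97*B/2)
(19864 - 7592)/(f(y) + 27029) = (19864 - 7592)/((-219 - 97/8/(-83) + (97/2)*(-83)) + 27029) = 12272/((-219 - 97/8*(-1/83) - 8051/2) + 27029) = 12272/((-219 + 97/664 - 8051/2) + 27029) = 12272/(-2818251/664 + 27029) = 12272/(15129005/664) = 12272*(664/15129005) = 8148608/15129005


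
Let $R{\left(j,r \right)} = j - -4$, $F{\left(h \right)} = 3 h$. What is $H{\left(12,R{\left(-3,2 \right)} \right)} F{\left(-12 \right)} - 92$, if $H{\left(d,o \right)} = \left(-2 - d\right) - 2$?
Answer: $484$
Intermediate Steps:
$R{\left(j,r \right)} = 4 + j$ ($R{\left(j,r \right)} = j + 4 = 4 + j$)
$H{\left(d,o \right)} = -4 - d$ ($H{\left(d,o \right)} = \left(-2 - d\right) - 2 = -4 - d$)
$H{\left(12,R{\left(-3,2 \right)} \right)} F{\left(-12 \right)} - 92 = \left(-4 - 12\right) 3 \left(-12\right) - 92 = \left(-4 - 12\right) \left(-36\right) - 92 = \left(-16\right) \left(-36\right) - 92 = 576 - 92 = 484$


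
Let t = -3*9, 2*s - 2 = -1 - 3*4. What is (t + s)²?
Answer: 4225/4 ≈ 1056.3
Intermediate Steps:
s = -11/2 (s = 1 + (-1 - 3*4)/2 = 1 + (-1 - 12)/2 = 1 + (½)*(-13) = 1 - 13/2 = -11/2 ≈ -5.5000)
t = -27
(t + s)² = (-27 - 11/2)² = (-65/2)² = 4225/4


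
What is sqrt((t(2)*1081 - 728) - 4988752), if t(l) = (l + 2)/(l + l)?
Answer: I*sqrt(4988399) ≈ 2233.5*I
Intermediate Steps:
t(l) = (2 + l)/(2*l) (t(l) = (2 + l)/((2*l)) = (2 + l)*(1/(2*l)) = (2 + l)/(2*l))
sqrt((t(2)*1081 - 728) - 4988752) = sqrt((((1/2)*(2 + 2)/2)*1081 - 728) - 4988752) = sqrt((((1/2)*(1/2)*4)*1081 - 728) - 4988752) = sqrt((1*1081 - 728) - 4988752) = sqrt((1081 - 728) - 4988752) = sqrt(353 - 4988752) = sqrt(-4988399) = I*sqrt(4988399)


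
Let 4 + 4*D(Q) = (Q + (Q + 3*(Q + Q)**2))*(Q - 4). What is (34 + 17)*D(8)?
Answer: 39933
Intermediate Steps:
D(Q) = -1 + (-4 + Q)*(2*Q + 12*Q**2)/4 (D(Q) = -1 + ((Q + (Q + 3*(Q + Q)**2))*(Q - 4))/4 = -1 + ((Q + (Q + 3*(2*Q)**2))*(-4 + Q))/4 = -1 + ((Q + (Q + 3*(4*Q**2)))*(-4 + Q))/4 = -1 + ((Q + (Q + 12*Q**2))*(-4 + Q))/4 = -1 + ((2*Q + 12*Q**2)*(-4 + Q))/4 = -1 + ((-4 + Q)*(2*Q + 12*Q**2))/4 = -1 + (-4 + Q)*(2*Q + 12*Q**2)/4)
(34 + 17)*D(8) = (34 + 17)*(-1 - 2*8 + 3*8**3 - 23/2*8**2) = 51*(-1 - 16 + 3*512 - 23/2*64) = 51*(-1 - 16 + 1536 - 736) = 51*783 = 39933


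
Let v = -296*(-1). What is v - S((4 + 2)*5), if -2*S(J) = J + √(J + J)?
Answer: 311 + √15 ≈ 314.87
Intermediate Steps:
v = 296
S(J) = -J/2 - √2*√J/2 (S(J) = -(J + √(J + J))/2 = -(J + √(2*J))/2 = -(J + √2*√J)/2 = -J/2 - √2*√J/2)
v - S((4 + 2)*5) = 296 - (-(4 + 2)*5/2 - √2*√((4 + 2)*5)/2) = 296 - (-3*5 - √2*√(6*5)/2) = 296 - (-½*30 - √2*√30/2) = 296 - (-15 - √15) = 296 + (15 + √15) = 311 + √15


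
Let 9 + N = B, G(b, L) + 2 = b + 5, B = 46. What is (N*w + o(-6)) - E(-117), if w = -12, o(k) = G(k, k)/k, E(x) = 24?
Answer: -935/2 ≈ -467.50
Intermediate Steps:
G(b, L) = 3 + b (G(b, L) = -2 + (b + 5) = -2 + (5 + b) = 3 + b)
N = 37 (N = -9 + 46 = 37)
o(k) = (3 + k)/k
(N*w + o(-6)) - E(-117) = (37*(-12) + (3 - 6)/(-6)) - 1*24 = (-444 - 1/6*(-3)) - 24 = (-444 + 1/2) - 24 = -887/2 - 24 = -935/2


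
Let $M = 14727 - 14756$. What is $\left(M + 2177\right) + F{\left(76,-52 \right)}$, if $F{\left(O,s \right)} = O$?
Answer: $2224$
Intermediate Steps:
$M = -29$
$\left(M + 2177\right) + F{\left(76,-52 \right)} = \left(-29 + 2177\right) + 76 = 2148 + 76 = 2224$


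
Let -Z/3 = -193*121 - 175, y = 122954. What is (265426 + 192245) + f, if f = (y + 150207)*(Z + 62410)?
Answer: 36329231705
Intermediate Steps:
Z = 70584 (Z = -3*(-193*121 - 175) = -3*(-23353 - 175) = -3*(-23528) = 70584)
f = 36328774034 (f = (122954 + 150207)*(70584 + 62410) = 273161*132994 = 36328774034)
(265426 + 192245) + f = (265426 + 192245) + 36328774034 = 457671 + 36328774034 = 36329231705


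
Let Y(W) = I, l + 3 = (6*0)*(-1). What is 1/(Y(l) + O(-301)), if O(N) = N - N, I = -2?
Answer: -½ ≈ -0.50000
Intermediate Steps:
O(N) = 0
l = -3 (l = -3 + (6*0)*(-1) = -3 + 0*(-1) = -3 + 0 = -3)
Y(W) = -2
1/(Y(l) + O(-301)) = 1/(-2 + 0) = 1/(-2) = -½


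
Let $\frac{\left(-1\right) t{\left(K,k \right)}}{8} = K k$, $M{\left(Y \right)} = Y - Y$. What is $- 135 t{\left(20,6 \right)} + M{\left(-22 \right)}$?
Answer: $129600$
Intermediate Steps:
$M{\left(Y \right)} = 0$
$t{\left(K,k \right)} = - 8 K k$
$- 135 t{\left(20,6 \right)} + M{\left(-22 \right)} = - 135 \left(\left(-8\right) 20 \cdot 6\right) + 0 = \left(-135\right) \left(-960\right) + 0 = 129600 + 0 = 129600$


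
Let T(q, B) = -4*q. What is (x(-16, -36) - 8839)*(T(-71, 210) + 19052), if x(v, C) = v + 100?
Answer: -169286680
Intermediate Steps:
x(v, C) = 100 + v
(x(-16, -36) - 8839)*(T(-71, 210) + 19052) = ((100 - 16) - 8839)*(-4*(-71) + 19052) = (84 - 8839)*(284 + 19052) = -8755*19336 = -169286680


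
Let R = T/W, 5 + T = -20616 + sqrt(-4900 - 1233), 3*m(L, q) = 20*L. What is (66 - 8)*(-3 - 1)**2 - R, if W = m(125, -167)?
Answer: 2381863/2500 - 3*I*sqrt(6133)/2500 ≈ 952.75 - 0.093976*I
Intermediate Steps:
m(L, q) = 20*L/3 (m(L, q) = (20*L)/3 = 20*L/3)
W = 2500/3 (W = (20/3)*125 = 2500/3 ≈ 833.33)
T = -20621 + I*sqrt(6133) (T = -5 + (-20616 + sqrt(-4900 - 1233)) = -5 + (-20616 + sqrt(-6133)) = -5 + (-20616 + I*sqrt(6133)) = -20621 + I*sqrt(6133) ≈ -20621.0 + 78.313*I)
R = -61863/2500 + 3*I*sqrt(6133)/2500 (R = (-20621 + I*sqrt(6133))/(2500/3) = (-20621 + I*sqrt(6133))*(3/2500) = -61863/2500 + 3*I*sqrt(6133)/2500 ≈ -24.745 + 0.093976*I)
(66 - 8)*(-3 - 1)**2 - R = (66 - 8)*(-3 - 1)**2 - (-61863/2500 + 3*I*sqrt(6133)/2500) = 58*(-4)**2 + (61863/2500 - 3*I*sqrt(6133)/2500) = 58*16 + (61863/2500 - 3*I*sqrt(6133)/2500) = 928 + (61863/2500 - 3*I*sqrt(6133)/2500) = 2381863/2500 - 3*I*sqrt(6133)/2500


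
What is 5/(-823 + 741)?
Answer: -5/82 ≈ -0.060976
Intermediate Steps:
5/(-823 + 741) = 5/(-82) = 5*(-1/82) = -5/82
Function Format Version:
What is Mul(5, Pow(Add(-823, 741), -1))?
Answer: Rational(-5, 82) ≈ -0.060976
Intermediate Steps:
Mul(5, Pow(Add(-823, 741), -1)) = Mul(5, Pow(-82, -1)) = Mul(5, Rational(-1, 82)) = Rational(-5, 82)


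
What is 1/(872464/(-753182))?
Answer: -376591/436232 ≈ -0.86328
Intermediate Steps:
1/(872464/(-753182)) = 1/(872464*(-1/753182)) = 1/(-436232/376591) = -376591/436232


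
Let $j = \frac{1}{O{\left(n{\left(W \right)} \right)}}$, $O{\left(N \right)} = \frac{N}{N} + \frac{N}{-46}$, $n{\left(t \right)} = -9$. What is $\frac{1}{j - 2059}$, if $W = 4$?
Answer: $- \frac{55}{113199} \approx -0.00048587$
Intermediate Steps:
$O{\left(N \right)} = 1 - \frac{N}{46}$ ($O{\left(N \right)} = 1 + N \left(- \frac{1}{46}\right) = 1 - \frac{N}{46}$)
$j = \frac{46}{55}$ ($j = \frac{1}{1 - - \frac{9}{46}} = \frac{1}{1 + \frac{9}{46}} = \frac{1}{\frac{55}{46}} = \frac{46}{55} \approx 0.83636$)
$\frac{1}{j - 2059} = \frac{1}{\frac{46}{55} - 2059} = \frac{1}{- \frac{113199}{55}} = - \frac{55}{113199}$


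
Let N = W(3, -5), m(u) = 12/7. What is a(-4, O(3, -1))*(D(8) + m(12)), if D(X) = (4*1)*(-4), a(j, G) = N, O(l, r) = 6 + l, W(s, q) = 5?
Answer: -500/7 ≈ -71.429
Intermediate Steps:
m(u) = 12/7 (m(u) = 12*(1/7) = 12/7)
N = 5
a(j, G) = 5
D(X) = -16 (D(X) = 4*(-4) = -16)
a(-4, O(3, -1))*(D(8) + m(12)) = 5*(-16 + 12/7) = 5*(-100/7) = -500/7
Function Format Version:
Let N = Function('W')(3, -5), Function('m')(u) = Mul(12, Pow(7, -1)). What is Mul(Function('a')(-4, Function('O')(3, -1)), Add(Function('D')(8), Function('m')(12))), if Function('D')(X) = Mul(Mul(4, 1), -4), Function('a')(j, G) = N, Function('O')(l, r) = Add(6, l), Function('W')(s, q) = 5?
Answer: Rational(-500, 7) ≈ -71.429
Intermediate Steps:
Function('m')(u) = Rational(12, 7) (Function('m')(u) = Mul(12, Rational(1, 7)) = Rational(12, 7))
N = 5
Function('a')(j, G) = 5
Function('D')(X) = -16 (Function('D')(X) = Mul(4, -4) = -16)
Mul(Function('a')(-4, Function('O')(3, -1)), Add(Function('D')(8), Function('m')(12))) = Mul(5, Add(-16, Rational(12, 7))) = Mul(5, Rational(-100, 7)) = Rational(-500, 7)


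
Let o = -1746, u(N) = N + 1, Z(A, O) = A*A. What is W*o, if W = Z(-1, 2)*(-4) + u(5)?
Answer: -3492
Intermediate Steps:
Z(A, O) = A**2
u(N) = 1 + N
W = 2 (W = (-1)**2*(-4) + (1 + 5) = 1*(-4) + 6 = -4 + 6 = 2)
W*o = 2*(-1746) = -3492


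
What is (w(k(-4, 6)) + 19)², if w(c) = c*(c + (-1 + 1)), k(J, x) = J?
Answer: 1225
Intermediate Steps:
w(c) = c² (w(c) = c*(c + 0) = c*c = c²)
(w(k(-4, 6)) + 19)² = ((-4)² + 19)² = (16 + 19)² = 35² = 1225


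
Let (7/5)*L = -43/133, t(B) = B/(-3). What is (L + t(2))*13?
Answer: -32591/2793 ≈ -11.669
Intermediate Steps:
t(B) = -B/3 (t(B) = B*(-1/3) = -B/3)
L = -215/931 (L = 5*(-43/133)/7 = 5*(-43*1/133)/7 = (5/7)*(-43/133) = -215/931 ≈ -0.23093)
(L + t(2))*13 = (-215/931 - 1/3*2)*13 = (-215/931 - 2/3)*13 = -2507/2793*13 = -32591/2793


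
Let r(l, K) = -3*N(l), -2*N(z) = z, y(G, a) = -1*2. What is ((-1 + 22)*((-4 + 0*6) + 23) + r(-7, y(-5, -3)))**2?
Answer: 603729/4 ≈ 1.5093e+5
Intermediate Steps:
y(G, a) = -2
N(z) = -z/2
r(l, K) = 3*l/2 (r(l, K) = -(-3)*l/2 = 3*l/2)
((-1 + 22)*((-4 + 0*6) + 23) + r(-7, y(-5, -3)))**2 = ((-1 + 22)*((-4 + 0*6) + 23) + (3/2)*(-7))**2 = (21*((-4 + 0) + 23) - 21/2)**2 = (21*(-4 + 23) - 21/2)**2 = (21*19 - 21/2)**2 = (399 - 21/2)**2 = (777/2)**2 = 603729/4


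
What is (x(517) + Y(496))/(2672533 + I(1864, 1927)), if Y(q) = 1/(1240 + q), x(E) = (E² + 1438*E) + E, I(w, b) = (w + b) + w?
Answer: 1755533473/4649334368 ≈ 0.37759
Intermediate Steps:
I(w, b) = b + 2*w (I(w, b) = (b + w) + w = b + 2*w)
x(E) = E² + 1439*E
(x(517) + Y(496))/(2672533 + I(1864, 1927)) = (517*(1439 + 517) + 1/(1240 + 496))/(2672533 + (1927 + 2*1864)) = (517*1956 + 1/1736)/(2672533 + (1927 + 3728)) = (1011252 + 1/1736)/(2672533 + 5655) = (1755533473/1736)/2678188 = (1755533473/1736)*(1/2678188) = 1755533473/4649334368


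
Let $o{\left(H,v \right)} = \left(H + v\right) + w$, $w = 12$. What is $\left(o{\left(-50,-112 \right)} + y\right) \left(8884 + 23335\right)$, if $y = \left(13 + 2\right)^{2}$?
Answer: $2416425$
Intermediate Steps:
$y = 225$ ($y = 15^{2} = 225$)
$o{\left(H,v \right)} = 12 + H + v$ ($o{\left(H,v \right)} = \left(H + v\right) + 12 = 12 + H + v$)
$\left(o{\left(-50,-112 \right)} + y\right) \left(8884 + 23335\right) = \left(\left(12 - 50 - 112\right) + 225\right) \left(8884 + 23335\right) = \left(-150 + 225\right) 32219 = 75 \cdot 32219 = 2416425$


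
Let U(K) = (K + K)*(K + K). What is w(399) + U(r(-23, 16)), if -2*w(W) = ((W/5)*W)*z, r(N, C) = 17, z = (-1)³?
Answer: 170761/10 ≈ 17076.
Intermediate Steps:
z = -1
w(W) = W²/10 (w(W) = -(W/5)*W*(-1)/2 = -W²/5*(-1)/2 = -(-1)*W²/10 = W²/10)
U(K) = 4*K² (U(K) = (2*K)*(2*K) = 4*K²)
w(399) + U(r(-23, 16)) = (⅒)*399² + 4*17² = (⅒)*159201 + 4*289 = 159201/10 + 1156 = 170761/10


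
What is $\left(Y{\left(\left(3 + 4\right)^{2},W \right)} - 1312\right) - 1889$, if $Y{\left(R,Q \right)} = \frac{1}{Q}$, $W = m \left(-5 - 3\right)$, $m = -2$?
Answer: $- \frac{51215}{16} \approx -3200.9$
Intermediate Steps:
$W = 16$ ($W = - 2 \left(-5 - 3\right) = \left(-2\right) \left(-8\right) = 16$)
$\left(Y{\left(\left(3 + 4\right)^{2},W \right)} - 1312\right) - 1889 = \left(\frac{1}{16} - 1312\right) - 1889 = - \frac{20991}{16} - 1889 = - \frac{51215}{16}$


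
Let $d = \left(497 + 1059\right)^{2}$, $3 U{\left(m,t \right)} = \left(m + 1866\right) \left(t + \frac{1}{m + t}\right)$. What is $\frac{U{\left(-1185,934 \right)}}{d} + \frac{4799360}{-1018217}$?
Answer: $- \frac{2862409989339813}{618775700462512} \approx -4.6259$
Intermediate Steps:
$U{\left(m,t \right)} = \frac{\left(1866 + m\right) \left(t + \frac{1}{m + t}\right)}{3}$ ($U{\left(m,t \right)} = \frac{\left(m + 1866\right) \left(t + \frac{1}{m + t}\right)}{3} = \frac{\left(1866 + m\right) \left(t + \frac{1}{m + t}\right)}{3}$)
$d = 2421136$ ($d = 1556^{2} = 2421136$)
$\frac{U{\left(-1185,934 \right)}}{d} + \frac{4799360}{-1018217} = \frac{\frac{1}{3} \frac{1}{-1185 + 934} \left(1866 - 1185 + 1866 \cdot 934^{2} - 1185 \cdot 934^{2} + 934 \left(-1185\right)^{2} + 1866 \left(-1185\right) 934\right)}{2421136} + \frac{4799360}{-1018217} = \frac{1866 - 1185 + 1866 \cdot 872356 - 1033741860 + 934 \cdot 1404225 - 2065270140}{3 \left(-251\right)} \frac{1}{2421136} + 4799360 \left(- \frac{1}{1018217}\right) = \frac{1}{3} \left(- \frac{1}{251}\right) \left(1866 - 1185 + 1627816296 - 1033741860 + 1311546150 - 2065270140\right) \frac{1}{2421136} - \frac{4799360}{1018217} = \frac{1}{3} \left(- \frac{1}{251}\right) \left(-159648873\right) \frac{1}{2421136} - \frac{4799360}{1018217} = \frac{53216291}{251} \cdot \frac{1}{2421136} - \frac{4799360}{1018217} = \frac{53216291}{607705136} - \frac{4799360}{1018217} = - \frac{2862409989339813}{618775700462512}$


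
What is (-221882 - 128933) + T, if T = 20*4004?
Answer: -270735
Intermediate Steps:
T = 80080
(-221882 - 128933) + T = (-221882 - 128933) + 80080 = -350815 + 80080 = -270735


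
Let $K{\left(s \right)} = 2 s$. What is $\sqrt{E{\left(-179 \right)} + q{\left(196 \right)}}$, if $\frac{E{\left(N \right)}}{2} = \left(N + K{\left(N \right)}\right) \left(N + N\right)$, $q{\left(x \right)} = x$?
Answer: $4 \sqrt{24043} \approx 620.23$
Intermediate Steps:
$E{\left(N \right)} = 12 N^{2}$ ($E{\left(N \right)} = 2 \left(N + 2 N\right) \left(N + N\right) = 2 \cdot 3 N 2 N = 2 \cdot 6 N^{2} = 12 N^{2}$)
$\sqrt{E{\left(-179 \right)} + q{\left(196 \right)}} = \sqrt{12 \left(-179\right)^{2} + 196} = \sqrt{12 \cdot 32041 + 196} = \sqrt{384492 + 196} = \sqrt{384688} = 4 \sqrt{24043}$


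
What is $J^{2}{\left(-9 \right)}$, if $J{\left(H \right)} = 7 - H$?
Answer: $256$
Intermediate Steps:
$J^{2}{\left(-9 \right)} = \left(7 - -9\right)^{2} = \left(7 + 9\right)^{2} = 16^{2} = 256$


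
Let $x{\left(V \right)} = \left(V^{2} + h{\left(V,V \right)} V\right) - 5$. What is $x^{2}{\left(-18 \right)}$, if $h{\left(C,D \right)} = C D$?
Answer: $30393169$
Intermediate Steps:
$x{\left(V \right)} = -5 + V^{2} + V^{3}$ ($x{\left(V \right)} = \left(V^{2} + V V V\right) - 5 = \left(V^{2} + V^{2} V\right) - 5 = \left(V^{2} + V^{3}\right) - 5 = -5 + V^{2} + V^{3}$)
$x^{2}{\left(-18 \right)} = \left(-5 + \left(-18\right)^{2} + \left(-18\right)^{3}\right)^{2} = \left(-5 + 324 - 5832\right)^{2} = \left(-5513\right)^{2} = 30393169$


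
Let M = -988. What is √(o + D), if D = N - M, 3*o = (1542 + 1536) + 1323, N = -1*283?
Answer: 2*√543 ≈ 46.605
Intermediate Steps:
N = -283
o = 1467 (o = ((1542 + 1536) + 1323)/3 = (3078 + 1323)/3 = (⅓)*4401 = 1467)
D = 705 (D = -283 - 1*(-988) = -283 + 988 = 705)
√(o + D) = √(1467 + 705) = √2172 = 2*√543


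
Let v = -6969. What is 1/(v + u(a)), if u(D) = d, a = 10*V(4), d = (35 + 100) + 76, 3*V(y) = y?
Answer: -1/6758 ≈ -0.00014797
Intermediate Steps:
V(y) = y/3
d = 211 (d = 135 + 76 = 211)
a = 40/3 (a = 10*((1/3)*4) = 10*(4/3) = 40/3 ≈ 13.333)
u(D) = 211
1/(v + u(a)) = 1/(-6969 + 211) = 1/(-6758) = -1/6758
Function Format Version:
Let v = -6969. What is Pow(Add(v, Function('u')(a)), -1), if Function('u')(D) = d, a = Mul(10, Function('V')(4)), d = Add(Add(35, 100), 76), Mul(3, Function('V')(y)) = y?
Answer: Rational(-1, 6758) ≈ -0.00014797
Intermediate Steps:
Function('V')(y) = Mul(Rational(1, 3), y)
d = 211 (d = Add(135, 76) = 211)
a = Rational(40, 3) (a = Mul(10, Mul(Rational(1, 3), 4)) = Mul(10, Rational(4, 3)) = Rational(40, 3) ≈ 13.333)
Function('u')(D) = 211
Pow(Add(v, Function('u')(a)), -1) = Pow(Add(-6969, 211), -1) = Pow(-6758, -1) = Rational(-1, 6758)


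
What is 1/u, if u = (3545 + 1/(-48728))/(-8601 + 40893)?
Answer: 524508192/57580253 ≈ 9.1092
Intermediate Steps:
u = 57580253/524508192 (u = (3545 - 1/48728)/32292 = (172740759/48728)*(1/32292) = 57580253/524508192 ≈ 0.10978)
1/u = 1/(57580253/524508192) = 524508192/57580253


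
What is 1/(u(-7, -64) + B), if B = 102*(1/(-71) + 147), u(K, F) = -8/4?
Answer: 71/1064330 ≈ 6.6709e-5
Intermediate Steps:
u(K, F) = -2 (u(K, F) = -8*¼ = -2)
B = 1064472/71 (B = 102*(-1/71 + 147) = 102*(10436/71) = 1064472/71 ≈ 14993.)
1/(u(-7, -64) + B) = 1/(-2 + 1064472/71) = 1/(1064330/71) = 71/1064330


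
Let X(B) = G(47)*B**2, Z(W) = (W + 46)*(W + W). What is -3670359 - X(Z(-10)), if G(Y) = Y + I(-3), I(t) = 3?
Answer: -29590359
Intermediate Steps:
Z(W) = 2*W*(46 + W) (Z(W) = (46 + W)*(2*W) = 2*W*(46 + W))
G(Y) = 3 + Y (G(Y) = Y + 3 = 3 + Y)
X(B) = 50*B**2 (X(B) = (3 + 47)*B**2 = 50*B**2)
-3670359 - X(Z(-10)) = -3670359 - 50*(2*(-10)*(46 - 10))**2 = -3670359 - 50*(2*(-10)*36)**2 = -3670359 - 50*(-720)**2 = -3670359 - 50*518400 = -3670359 - 1*25920000 = -3670359 - 25920000 = -29590359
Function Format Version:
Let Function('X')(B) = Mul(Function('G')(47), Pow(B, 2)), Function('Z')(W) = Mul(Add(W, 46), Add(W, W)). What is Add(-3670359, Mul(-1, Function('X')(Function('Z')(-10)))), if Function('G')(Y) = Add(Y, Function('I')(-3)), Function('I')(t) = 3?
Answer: -29590359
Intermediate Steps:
Function('Z')(W) = Mul(2, W, Add(46, W)) (Function('Z')(W) = Mul(Add(46, W), Mul(2, W)) = Mul(2, W, Add(46, W)))
Function('G')(Y) = Add(3, Y) (Function('G')(Y) = Add(Y, 3) = Add(3, Y))
Function('X')(B) = Mul(50, Pow(B, 2)) (Function('X')(B) = Mul(Add(3, 47), Pow(B, 2)) = Mul(50, Pow(B, 2)))
Add(-3670359, Mul(-1, Function('X')(Function('Z')(-10)))) = Add(-3670359, Mul(-1, Mul(50, Pow(Mul(2, -10, Add(46, -10)), 2)))) = Add(-3670359, Mul(-1, Mul(50, Pow(Mul(2, -10, 36), 2)))) = Add(-3670359, Mul(-1, Mul(50, Pow(-720, 2)))) = Add(-3670359, Mul(-1, Mul(50, 518400))) = Add(-3670359, Mul(-1, 25920000)) = Add(-3670359, -25920000) = -29590359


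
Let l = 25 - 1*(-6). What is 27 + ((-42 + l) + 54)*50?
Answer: 2177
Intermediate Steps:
l = 31 (l = 25 + 6 = 31)
27 + ((-42 + l) + 54)*50 = 27 + ((-42 + 31) + 54)*50 = 27 + (-11 + 54)*50 = 27 + 43*50 = 27 + 2150 = 2177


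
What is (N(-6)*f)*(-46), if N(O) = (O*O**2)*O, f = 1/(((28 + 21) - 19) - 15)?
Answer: -19872/5 ≈ -3974.4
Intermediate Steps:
f = 1/15 (f = 1/((49 - 19) - 15) = 1/(30 - 15) = 1/15 ≈ 0.066667)
N(O) = O**4 (N(O) = O**3*O = O**4)
(N(-6)*f)*(-46) = ((-6)**4*(1/15))*(-46) = (1296*(1/15))*(-46) = (432/5)*(-46) = -19872/5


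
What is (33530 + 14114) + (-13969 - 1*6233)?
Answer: 27442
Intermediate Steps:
(33530 + 14114) + (-13969 - 1*6233) = 47644 + (-13969 - 6233) = 47644 - 20202 = 27442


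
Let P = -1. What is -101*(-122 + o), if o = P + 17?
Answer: 10706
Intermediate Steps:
o = 16 (o = -1 + 17 = 16)
-101*(-122 + o) = -101*(-122 + 16) = -101*(-106) = 10706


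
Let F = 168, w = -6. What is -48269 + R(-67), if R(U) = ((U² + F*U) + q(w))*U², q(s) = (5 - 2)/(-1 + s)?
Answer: -212990791/7 ≈ -3.0427e+7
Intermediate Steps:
q(s) = 3/(-1 + s)
R(U) = U²*(-3/7 + U² + 168*U) (R(U) = ((U² + 168*U) + 3/(-1 - 6))*U² = ((U² + 168*U) + 3/(-7))*U² = ((U² + 168*U) + 3*(-⅐))*U² = ((U² + 168*U) - 3/7)*U² = (-3/7 + U² + 168*U)*U² = U²*(-3/7 + U² + 168*U))
-48269 + R(-67) = -48269 + (-67)²*(-3/7 + (-67)² + 168*(-67)) = -48269 + 4489*(-3/7 + 4489 - 11256) = -48269 + 4489*(-47372/7) = -48269 - 212652908/7 = -212990791/7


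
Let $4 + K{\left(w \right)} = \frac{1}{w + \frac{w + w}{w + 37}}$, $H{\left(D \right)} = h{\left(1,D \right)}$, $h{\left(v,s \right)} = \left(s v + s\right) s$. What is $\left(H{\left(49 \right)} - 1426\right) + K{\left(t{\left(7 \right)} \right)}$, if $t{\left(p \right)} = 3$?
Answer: $\frac{212456}{63} \approx 3372.3$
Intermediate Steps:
$h{\left(v,s \right)} = s \left(s + s v\right)$ ($h{\left(v,s \right)} = \left(s + s v\right) s = s \left(s + s v\right)$)
$H{\left(D \right)} = 2 D^{2}$ ($H{\left(D \right)} = D^{2} \left(1 + 1\right) = D^{2} \cdot 2 = 2 D^{2}$)
$K{\left(w \right)} = -4 + \frac{1}{w + \frac{2 w}{37 + w}}$ ($K{\left(w \right)} = -4 + \frac{1}{w + \frac{w + w}{w + 37}} = -4 + \frac{1}{w + \frac{2 w}{37 + w}}$)
$\left(H{\left(49 \right)} - 1426\right) + K{\left(t{\left(7 \right)} \right)} = \left(2 \cdot 49^{2} - 1426\right) + \frac{37 - 465 - 4 \cdot 3^{2}}{3 \left(39 + 3\right)} = \left(2 \cdot 2401 - 1426\right) + \frac{37 - 465 - 36}{3 \cdot 42} = \left(4802 - 1426\right) + \frac{1}{3} \cdot \frac{1}{42} \left(37 - 465 - 36\right) = 3376 + \frac{1}{3} \cdot \frac{1}{42} \left(-464\right) = 3376 - \frac{232}{63} = \frac{212456}{63}$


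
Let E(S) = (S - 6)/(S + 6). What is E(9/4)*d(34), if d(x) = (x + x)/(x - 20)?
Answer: -170/77 ≈ -2.2078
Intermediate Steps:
E(S) = (-6 + S)/(6 + S)
d(x) = 2*x/(-20 + x) (d(x) = (2*x)/(-20 + x) = 2*x/(-20 + x))
E(9/4)*d(34) = ((-6 + 9/4)/(6 + 9/4))*(2*34/(-20 + 34)) = ((-6 + 9*(1/4))/(6 + 9*(1/4)))*(2*34/14) = ((-6 + 9/4)/(6 + 9/4))*(2*34*(1/14)) = (-15/4/(33/4))*(34/7) = ((4/33)*(-15/4))*(34/7) = -5/11*34/7 = -170/77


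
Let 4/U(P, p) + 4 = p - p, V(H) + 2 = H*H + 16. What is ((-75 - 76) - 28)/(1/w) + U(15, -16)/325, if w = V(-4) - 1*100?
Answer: 4072249/325 ≈ 12530.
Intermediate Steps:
V(H) = 14 + H² (V(H) = -2 + (H*H + 16) = -2 + (H² + 16) = -2 + (16 + H²) = 14 + H²)
w = -70 (w = (14 + (-4)²) - 1*100 = (14 + 16) - 100 = 30 - 100 = -70)
U(P, p) = -1 (U(P, p) = 4/(-4 + (p - p)) = 4/(-4 + 0) = 4/(-4) = 4*(-¼) = -1)
((-75 - 76) - 28)/(1/w) + U(15, -16)/325 = ((-75 - 76) - 28)/(1/(-70)) - 1/325 = (-151 - 28)/(-1/70) - 1*1/325 = -179*(-70) - 1/325 = 12530 - 1/325 = 4072249/325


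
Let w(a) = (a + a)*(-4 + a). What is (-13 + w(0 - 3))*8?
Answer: 232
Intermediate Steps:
w(a) = 2*a*(-4 + a) (w(a) = (2*a)*(-4 + a) = 2*a*(-4 + a))
(-13 + w(0 - 3))*8 = (-13 + 2*(0 - 3)*(-4 + (0 - 3)))*8 = (-13 + 2*(-3)*(-4 - 3))*8 = (-13 + 2*(-3)*(-7))*8 = (-13 + 42)*8 = 29*8 = 232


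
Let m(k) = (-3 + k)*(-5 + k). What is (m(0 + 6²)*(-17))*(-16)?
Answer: 278256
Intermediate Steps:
m(k) = (-5 + k)*(-3 + k)
(m(0 + 6²)*(-17))*(-16) = ((15 + (0 + 6²)² - 8*(0 + 6²))*(-17))*(-16) = ((15 + (0 + 36)² - 8*(0 + 36))*(-17))*(-16) = ((15 + 36² - 8*36)*(-17))*(-16) = ((15 + 1296 - 288)*(-17))*(-16) = (1023*(-17))*(-16) = -17391*(-16) = 278256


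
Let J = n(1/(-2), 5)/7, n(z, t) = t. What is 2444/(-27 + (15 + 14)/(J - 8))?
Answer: -31161/395 ≈ -78.889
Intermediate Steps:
J = 5/7 ≈ 0.71429
2444/(-27 + (15 + 14)/(J - 8)) = 2444/(-27 + (15 + 14)/(5/7 - 8)) = 2444/(-27 + 29/(-51/7)) = 2444/(-27 + 29*(-7/51)) = 2444/(-27 - 203/51) = 2444/(-1580/51) = 2444*(-51/1580) = -31161/395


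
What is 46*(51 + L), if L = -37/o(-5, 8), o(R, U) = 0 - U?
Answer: 10235/4 ≈ 2558.8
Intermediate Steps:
o(R, U) = -U
L = 37/8 (L = -37/((-1*8)) = -37/(-8) = -37*(-⅛) = 37/8 ≈ 4.6250)
46*(51 + L) = 46*(51 + 37/8) = 46*(445/8) = 10235/4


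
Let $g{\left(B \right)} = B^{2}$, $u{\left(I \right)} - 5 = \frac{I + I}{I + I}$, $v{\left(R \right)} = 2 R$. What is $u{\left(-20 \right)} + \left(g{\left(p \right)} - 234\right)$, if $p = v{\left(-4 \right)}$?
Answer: $-164$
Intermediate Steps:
$p = -8$ ($p = 2 \left(-4\right) = -8$)
$u{\left(I \right)} = 6$ ($u{\left(I \right)} = 5 + \frac{I + I}{I + I} = 5 + \frac{2 I}{2 I} = 5 + 2 I \frac{1}{2 I} = 5 + 1 = 6$)
$u{\left(-20 \right)} + \left(g{\left(p \right)} - 234\right) = 6 - \left(234 - \left(-8\right)^{2}\right) = 6 + \left(64 - 234\right) = 6 - 170 = -164$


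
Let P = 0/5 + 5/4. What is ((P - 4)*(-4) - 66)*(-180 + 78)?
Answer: 5610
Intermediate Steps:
P = 5/4 (P = 0*(1/5) + 5*(1/4) = 0 + 5/4 = 5/4 ≈ 1.2500)
((P - 4)*(-4) - 66)*(-180 + 78) = ((5/4 - 4)*(-4) - 66)*(-180 + 78) = (-11/4*(-4) - 66)*(-102) = (11 - 66)*(-102) = -55*(-102) = 5610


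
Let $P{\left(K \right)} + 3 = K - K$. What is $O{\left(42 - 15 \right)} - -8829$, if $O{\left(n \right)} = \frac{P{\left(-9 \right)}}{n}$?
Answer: $\frac{79460}{9} \approx 8828.9$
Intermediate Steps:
$P{\left(K \right)} = -3$ ($P{\left(K \right)} = -3 + \left(K - K\right) = -3 + 0 = -3$)
$O{\left(n \right)} = - \frac{3}{n}$
$O{\left(42 - 15 \right)} - -8829 = - \frac{3}{42 - 15} - -8829 = - \frac{3}{27} + 8829 = \left(-3\right) \frac{1}{27} + 8829 = - \frac{1}{9} + 8829 = \frac{79460}{9}$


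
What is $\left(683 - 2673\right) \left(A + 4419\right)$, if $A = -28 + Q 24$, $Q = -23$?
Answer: $-7639610$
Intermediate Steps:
$A = -580$ ($A = -28 - 552 = -580$)
$\left(683 - 2673\right) \left(A + 4419\right) = \left(683 - 2673\right) \left(-580 + 4419\right) = \left(-1990\right) 3839 = -7639610$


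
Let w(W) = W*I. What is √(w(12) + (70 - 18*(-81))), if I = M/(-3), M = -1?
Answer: 2*√383 ≈ 39.141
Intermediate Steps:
I = ⅓ (I = -1/(-3) = -1*(-⅓) = ⅓ ≈ 0.33333)
w(W) = W/3 (w(W) = W*(⅓) = W/3)
√(w(12) + (70 - 18*(-81))) = √((⅓)*12 + (70 - 18*(-81))) = √(4 + (70 + 1458)) = √(4 + 1528) = √1532 = 2*√383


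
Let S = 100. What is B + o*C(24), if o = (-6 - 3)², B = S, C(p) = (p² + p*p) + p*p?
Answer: 140068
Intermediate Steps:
C(p) = 3*p² (C(p) = (p² + p²) + p² = 2*p² + p² = 3*p²)
B = 100
o = 81 (o = (-9)² = 81)
B + o*C(24) = 100 + 81*(3*24²) = 100 + 81*(3*576) = 100 + 81*1728 = 100 + 139968 = 140068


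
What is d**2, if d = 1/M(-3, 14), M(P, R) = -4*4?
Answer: 1/256 ≈ 0.0039063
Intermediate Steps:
M(P, R) = -16
d = -1/16 (d = 1/(-16) = -1/16 ≈ -0.062500)
d**2 = (-1/16)**2 = 1/256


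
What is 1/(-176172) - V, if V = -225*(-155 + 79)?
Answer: -3012541201/176172 ≈ -17100.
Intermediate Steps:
V = 17100 (V = -225*(-76) = 17100)
1/(-176172) - V = 1/(-176172) - 1*17100 = -1/176172 - 17100 = -3012541201/176172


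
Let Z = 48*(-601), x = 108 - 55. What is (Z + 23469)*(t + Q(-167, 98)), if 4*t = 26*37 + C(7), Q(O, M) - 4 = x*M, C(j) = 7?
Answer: -117052419/4 ≈ -2.9263e+7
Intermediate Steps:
x = 53
Q(O, M) = 4 + 53*M
t = 969/4 (t = (26*37 + 7)/4 = (962 + 7)/4 = (1/4)*969 = 969/4 ≈ 242.25)
Z = -28848
(Z + 23469)*(t + Q(-167, 98)) = (-28848 + 23469)*(969/4 + (4 + 53*98)) = -5379*(969/4 + (4 + 5194)) = -5379*(969/4 + 5198) = -5379*21761/4 = -117052419/4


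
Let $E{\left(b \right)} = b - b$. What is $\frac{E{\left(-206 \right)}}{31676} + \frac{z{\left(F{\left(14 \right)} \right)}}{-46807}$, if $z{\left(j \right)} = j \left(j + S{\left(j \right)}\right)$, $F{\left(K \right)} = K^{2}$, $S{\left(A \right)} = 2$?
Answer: $- \frac{38808}{46807} \approx -0.82911$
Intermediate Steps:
$E{\left(b \right)} = 0$
$z{\left(j \right)} = j \left(2 + j\right)$ ($z{\left(j \right)} = j \left(j + 2\right) = j \left(2 + j\right)$)
$\frac{E{\left(-206 \right)}}{31676} + \frac{z{\left(F{\left(14 \right)} \right)}}{-46807} = \frac{0}{31676} + \frac{14^{2} \left(2 + 14^{2}\right)}{-46807} = 0 \cdot \frac{1}{31676} + 196 \left(2 + 196\right) \left(- \frac{1}{46807}\right) = 0 + 196 \cdot 198 \left(- \frac{1}{46807}\right) = 0 + 38808 \left(- \frac{1}{46807}\right) = 0 - \frac{38808}{46807} = - \frac{38808}{46807}$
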